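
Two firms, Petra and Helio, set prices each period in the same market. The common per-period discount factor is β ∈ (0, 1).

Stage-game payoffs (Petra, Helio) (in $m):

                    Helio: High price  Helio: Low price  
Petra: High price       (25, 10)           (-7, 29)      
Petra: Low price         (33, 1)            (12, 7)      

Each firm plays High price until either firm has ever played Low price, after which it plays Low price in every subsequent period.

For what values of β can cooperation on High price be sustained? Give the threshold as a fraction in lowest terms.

19/22

Petra: cooperation gives 25 each period; deviation gives 33 once then 12 forever.
  25/(1−β) ≥ 33 + 12β/(1−β) ⇒ β ≥ 8/21.
Helio: cooperation gives 10 each period; deviation gives 29 once then 7 forever.
  β ≥ 19/22.
Both must hold, so the binding constraint is Helio's: β ≥ 19/22.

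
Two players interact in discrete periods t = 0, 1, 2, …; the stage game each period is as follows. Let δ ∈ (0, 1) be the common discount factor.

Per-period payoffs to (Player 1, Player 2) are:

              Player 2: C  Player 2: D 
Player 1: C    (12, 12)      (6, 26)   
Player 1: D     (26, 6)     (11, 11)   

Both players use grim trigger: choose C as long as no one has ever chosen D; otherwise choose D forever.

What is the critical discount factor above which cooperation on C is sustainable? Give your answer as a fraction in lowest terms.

12/(1−δ) ≥ 26 + 11δ/(1−δ)
12 ≥ 26 − 15δ
δ ≥ 14/15.

14/15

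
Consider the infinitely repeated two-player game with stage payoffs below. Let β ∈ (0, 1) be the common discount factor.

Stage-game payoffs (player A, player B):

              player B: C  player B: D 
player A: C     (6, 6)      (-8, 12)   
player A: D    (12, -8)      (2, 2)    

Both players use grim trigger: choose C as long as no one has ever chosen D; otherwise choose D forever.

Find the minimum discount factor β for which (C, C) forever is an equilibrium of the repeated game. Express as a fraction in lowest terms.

3/5

Cooperation forever yields 6 each period: 6/(1−β).
Deviating yields 12 once, then 2 forever: 12 + 2β/(1−β).
No profitable deviation requires 6/(1−β) ≥ 12 + 2β/(1−β).
Multiplying by (1−β): 6 ≥ 12(1−β) + 2β = 12 − 10β.
So 10β ≥ 6, i.e. β ≥ 6/10 = 3/5.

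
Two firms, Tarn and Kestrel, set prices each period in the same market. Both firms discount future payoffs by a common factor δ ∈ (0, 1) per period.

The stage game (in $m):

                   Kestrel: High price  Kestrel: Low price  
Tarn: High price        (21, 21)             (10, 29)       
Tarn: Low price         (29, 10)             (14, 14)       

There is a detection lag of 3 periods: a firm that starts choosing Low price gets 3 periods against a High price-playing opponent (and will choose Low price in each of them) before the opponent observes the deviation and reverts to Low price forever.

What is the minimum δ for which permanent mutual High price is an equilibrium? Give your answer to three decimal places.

0.811

A deviator earns 29 for 3 periods, then 14 forever; cooperating earns 21 forever. Multiplying the IC by (1−δ):
21 ≥ 29(1−δ^3) + 14δ^3, so 15·δ^3 ≥ 8 and δ^3 ≥ 8/15.
δ ≥ (8/15)^(1/3) ≈ 0.811.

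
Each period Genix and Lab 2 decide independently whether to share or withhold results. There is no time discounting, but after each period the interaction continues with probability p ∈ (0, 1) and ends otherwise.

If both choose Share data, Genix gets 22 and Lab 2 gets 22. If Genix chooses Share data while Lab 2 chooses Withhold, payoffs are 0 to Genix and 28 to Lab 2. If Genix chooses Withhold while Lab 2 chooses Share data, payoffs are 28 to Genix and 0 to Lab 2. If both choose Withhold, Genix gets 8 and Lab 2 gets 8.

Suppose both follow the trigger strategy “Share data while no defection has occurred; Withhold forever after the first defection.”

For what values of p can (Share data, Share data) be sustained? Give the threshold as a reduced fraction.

Expected cooperation value is 22 + p·22 + p²·22 + … = 22/(1−p); deviation gives 28 + p·8/(1−p).
22 ≥ 28(1−p) + 8p ⇒ 20p ≥ 6 ⇒ p ≥ 6/20 = 3/10.

3/10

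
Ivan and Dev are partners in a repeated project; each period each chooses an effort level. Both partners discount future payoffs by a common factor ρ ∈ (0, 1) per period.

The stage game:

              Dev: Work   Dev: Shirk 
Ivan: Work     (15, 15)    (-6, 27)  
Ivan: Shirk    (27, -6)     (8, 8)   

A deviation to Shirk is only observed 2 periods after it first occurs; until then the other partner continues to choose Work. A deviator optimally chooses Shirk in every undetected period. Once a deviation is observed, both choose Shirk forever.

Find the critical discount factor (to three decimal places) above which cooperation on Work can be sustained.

0.795

The best deviation is to choose Shirk for all 2 undetected periods, earning 27 each, then 8 forever once detected.
Deviation value: 27(1−ρ^2)/(1−ρ) + 8ρ^2/(1−ρ); cooperation value: 15/(1−ρ).
IC: 15 ≥ 27(1−ρ^2) + 8ρ^2 = 27 − 19ρ^2.
So ρ^2 ≥ 12/19, giving ρ ≥ (12/19)^(1/2) ≈ 0.795.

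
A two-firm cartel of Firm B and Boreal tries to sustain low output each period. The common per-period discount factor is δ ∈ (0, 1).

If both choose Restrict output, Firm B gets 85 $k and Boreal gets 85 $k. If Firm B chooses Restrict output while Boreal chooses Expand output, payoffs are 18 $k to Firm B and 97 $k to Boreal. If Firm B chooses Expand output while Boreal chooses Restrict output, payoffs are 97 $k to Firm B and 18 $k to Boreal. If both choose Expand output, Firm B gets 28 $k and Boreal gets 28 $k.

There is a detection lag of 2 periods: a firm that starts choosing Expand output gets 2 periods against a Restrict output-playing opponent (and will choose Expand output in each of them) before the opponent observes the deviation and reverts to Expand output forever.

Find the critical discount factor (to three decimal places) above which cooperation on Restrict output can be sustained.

0.417

Deviating for the 2 undetected periods gains 97−85 = 12 per period over cooperation, then loses 85−28 = 57 per period forever once punishment starts.
Gain: 12(1 + δ + … + δ^1); loss: 57·δ^2/(1−δ).
No profitable deviation ⇔ 12(1−δ^2) ≤ 57·δ^2, i.e. δ^2 ≥ 12/(12+57) = 4/23.
Hence δ ≥ (4/23)^(1/2) ≈ 0.417.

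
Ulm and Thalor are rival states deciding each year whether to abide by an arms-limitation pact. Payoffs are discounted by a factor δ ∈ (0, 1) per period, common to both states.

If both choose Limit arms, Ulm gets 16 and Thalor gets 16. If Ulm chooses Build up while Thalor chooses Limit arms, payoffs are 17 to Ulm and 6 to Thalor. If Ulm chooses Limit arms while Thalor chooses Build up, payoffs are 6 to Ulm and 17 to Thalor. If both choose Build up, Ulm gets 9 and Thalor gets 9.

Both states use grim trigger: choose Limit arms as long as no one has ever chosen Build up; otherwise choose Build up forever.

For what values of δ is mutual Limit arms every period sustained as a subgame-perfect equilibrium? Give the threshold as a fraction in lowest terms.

One-period gain from deviating is 17 − 16 = 1. The loss is 16 − 9 = 7 in every subsequent period, with present value 7·δ/(1−δ).
Deviation is unprofitable when 7·δ/(1−δ) ≥ 1, i.e. δ/(1−δ) ≥ 1/7.
Equivalently δ ≥ 1/(1+7) = 1/8.

1/8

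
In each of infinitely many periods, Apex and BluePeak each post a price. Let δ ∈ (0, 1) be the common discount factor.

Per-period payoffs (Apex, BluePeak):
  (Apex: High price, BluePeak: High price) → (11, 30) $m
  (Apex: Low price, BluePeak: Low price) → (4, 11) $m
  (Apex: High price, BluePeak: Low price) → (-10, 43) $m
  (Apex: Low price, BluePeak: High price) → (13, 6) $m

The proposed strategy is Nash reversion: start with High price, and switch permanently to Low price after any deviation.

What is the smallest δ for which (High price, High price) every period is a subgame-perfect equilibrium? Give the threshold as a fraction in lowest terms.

For Apex: deviation gain 13−11 = 2, per-period punishment loss 11−4 = 7. IC gives δ ≥ 2/9.
For BluePeak: gain 13, loss 19 per period, so δ ≥ 13/32.
The tighter constraint is BluePeak's, so cooperation needs δ ≥ 13/32.

13/32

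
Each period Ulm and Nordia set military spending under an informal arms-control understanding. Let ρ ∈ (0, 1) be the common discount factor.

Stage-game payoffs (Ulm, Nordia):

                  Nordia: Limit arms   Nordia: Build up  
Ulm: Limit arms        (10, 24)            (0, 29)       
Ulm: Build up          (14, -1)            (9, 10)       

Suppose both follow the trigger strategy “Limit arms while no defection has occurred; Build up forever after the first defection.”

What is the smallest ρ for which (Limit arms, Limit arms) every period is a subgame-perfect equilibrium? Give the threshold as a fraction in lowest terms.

4/5

Ulm: cooperation gives 10 each period; deviation gives 14 once then 9 forever.
  10/(1−ρ) ≥ 14 + 9ρ/(1−ρ) ⇒ ρ ≥ 4/5.
Nordia: cooperation gives 24 each period; deviation gives 29 once then 10 forever.
  ρ ≥ 5/19.
Both must hold, so the binding constraint is Ulm's: ρ ≥ 4/5.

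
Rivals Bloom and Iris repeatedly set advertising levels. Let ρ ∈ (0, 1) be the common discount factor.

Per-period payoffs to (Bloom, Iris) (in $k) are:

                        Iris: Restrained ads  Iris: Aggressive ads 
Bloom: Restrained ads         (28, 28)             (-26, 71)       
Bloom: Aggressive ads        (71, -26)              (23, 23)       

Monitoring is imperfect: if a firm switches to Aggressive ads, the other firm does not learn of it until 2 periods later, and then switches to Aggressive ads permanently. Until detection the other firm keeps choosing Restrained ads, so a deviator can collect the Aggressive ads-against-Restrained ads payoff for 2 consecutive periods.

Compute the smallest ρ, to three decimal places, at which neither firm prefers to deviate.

0.946

The best deviation is to choose Aggressive ads for all 2 undetected periods, earning 71 each, then 23 forever once detected.
Deviation value: 71(1−ρ^2)/(1−ρ) + 23ρ^2/(1−ρ); cooperation value: 28/(1−ρ).
IC: 28 ≥ 71(1−ρ^2) + 23ρ^2 = 71 − 48ρ^2.
So ρ^2 ≥ 43/48, giving ρ ≥ (43/48)^(1/2) ≈ 0.946.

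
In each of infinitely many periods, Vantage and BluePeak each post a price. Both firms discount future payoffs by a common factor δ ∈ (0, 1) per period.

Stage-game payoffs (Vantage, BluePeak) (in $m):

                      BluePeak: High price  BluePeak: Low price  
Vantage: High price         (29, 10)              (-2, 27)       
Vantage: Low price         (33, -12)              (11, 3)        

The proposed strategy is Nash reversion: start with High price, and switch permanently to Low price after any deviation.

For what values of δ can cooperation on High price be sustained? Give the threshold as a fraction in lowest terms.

Vantage: cooperation gives 29 each period; deviation gives 33 once then 11 forever.
  29/(1−δ) ≥ 33 + 11δ/(1−δ) ⇒ δ ≥ 4/22 = 2/11.
BluePeak: cooperation gives 10 each period; deviation gives 27 once then 3 forever.
  δ ≥ 17/24.
Both must hold, so the binding constraint is BluePeak's: δ ≥ 17/24.

17/24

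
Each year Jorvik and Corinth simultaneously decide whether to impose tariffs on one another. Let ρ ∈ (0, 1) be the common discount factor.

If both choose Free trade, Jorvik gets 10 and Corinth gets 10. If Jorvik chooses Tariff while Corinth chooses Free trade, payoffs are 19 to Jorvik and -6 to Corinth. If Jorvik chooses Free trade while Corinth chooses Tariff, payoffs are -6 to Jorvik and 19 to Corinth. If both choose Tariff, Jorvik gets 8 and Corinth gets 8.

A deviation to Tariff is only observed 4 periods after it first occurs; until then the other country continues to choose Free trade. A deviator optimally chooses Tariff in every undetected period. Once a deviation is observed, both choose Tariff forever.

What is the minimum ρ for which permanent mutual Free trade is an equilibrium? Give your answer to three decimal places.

The best deviation is to choose Tariff for all 4 undetected periods, earning 19 each, then 8 forever once detected.
Deviation value: 19(1−ρ^4)/(1−ρ) + 8ρ^4/(1−ρ); cooperation value: 10/(1−ρ).
IC: 10 ≥ 19(1−ρ^4) + 8ρ^4 = 19 − 11ρ^4.
So ρ^4 ≥ 9/11, giving ρ ≥ (9/11)^(1/4) ≈ 0.951.

0.951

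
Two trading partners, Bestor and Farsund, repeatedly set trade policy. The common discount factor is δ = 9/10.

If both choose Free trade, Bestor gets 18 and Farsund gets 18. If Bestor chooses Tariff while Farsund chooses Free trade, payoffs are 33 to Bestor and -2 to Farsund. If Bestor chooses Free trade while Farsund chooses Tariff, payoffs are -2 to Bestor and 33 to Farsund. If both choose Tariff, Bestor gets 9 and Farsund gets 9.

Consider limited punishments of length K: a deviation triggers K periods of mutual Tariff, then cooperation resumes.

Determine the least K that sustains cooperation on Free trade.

No profitable deviation requires (18−9)(δ+…+δ^K) ≥ 33−18, i.e. δ+…+δ^K ≥ 5/3 ≈ 1.6667.
With δ = 9/10, the partial sums are K=1: 0.9000, K=2: 1.7100.
K = 2 is the first length at which the sum reaches 1.6667.

2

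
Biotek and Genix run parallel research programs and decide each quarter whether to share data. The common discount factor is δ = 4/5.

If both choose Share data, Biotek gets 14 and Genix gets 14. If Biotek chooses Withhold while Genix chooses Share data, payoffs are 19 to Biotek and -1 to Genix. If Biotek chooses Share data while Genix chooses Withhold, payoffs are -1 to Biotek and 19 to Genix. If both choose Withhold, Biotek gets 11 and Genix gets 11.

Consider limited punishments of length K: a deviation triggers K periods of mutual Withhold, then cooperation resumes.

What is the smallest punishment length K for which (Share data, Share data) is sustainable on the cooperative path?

IC: δ(1−δ^K)/(1−δ) ≥ (19−14)/(14−11) = 5/3.
With δ = 4/5: need 1 − δ^K ≥ 5/3·(1−4/5)/(4/5), i.e. δ^K ≤ 0.5833.
Since (4/5)^2 = 0.6400 and (4/5)^3 = 0.5120, the smallest such K is 3.

3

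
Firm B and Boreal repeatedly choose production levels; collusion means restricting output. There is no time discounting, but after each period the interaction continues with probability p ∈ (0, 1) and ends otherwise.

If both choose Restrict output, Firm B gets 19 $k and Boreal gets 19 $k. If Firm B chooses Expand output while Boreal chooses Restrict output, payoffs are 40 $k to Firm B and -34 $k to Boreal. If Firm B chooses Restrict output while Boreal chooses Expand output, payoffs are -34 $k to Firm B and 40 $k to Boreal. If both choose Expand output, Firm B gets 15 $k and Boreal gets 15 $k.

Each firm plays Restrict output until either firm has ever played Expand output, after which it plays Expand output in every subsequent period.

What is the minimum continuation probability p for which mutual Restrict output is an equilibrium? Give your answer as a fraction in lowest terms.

With no time discounting, the continuation probability p plays the role of the discount factor.
Grim-trigger IC: 19/(1−p) ≥ 40 + 15p/(1−p) ⇒ p ≥ (40−19)/(40−15) = 21/25.

21/25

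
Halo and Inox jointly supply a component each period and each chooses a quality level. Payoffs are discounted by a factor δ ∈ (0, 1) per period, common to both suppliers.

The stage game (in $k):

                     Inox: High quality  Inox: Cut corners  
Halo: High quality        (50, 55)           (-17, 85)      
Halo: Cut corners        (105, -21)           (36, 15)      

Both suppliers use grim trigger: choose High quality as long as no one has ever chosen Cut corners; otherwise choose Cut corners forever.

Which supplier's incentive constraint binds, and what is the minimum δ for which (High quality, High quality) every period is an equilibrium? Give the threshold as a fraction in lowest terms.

Halo's threshold: (105−50)/(105−36) = 55/69.
Inox's threshold: (85−55)/(85−15) = 3/7.
55/69 > 3/7, so Halo binds and δ* = 55/69.

Halo; δ ≥ 55/69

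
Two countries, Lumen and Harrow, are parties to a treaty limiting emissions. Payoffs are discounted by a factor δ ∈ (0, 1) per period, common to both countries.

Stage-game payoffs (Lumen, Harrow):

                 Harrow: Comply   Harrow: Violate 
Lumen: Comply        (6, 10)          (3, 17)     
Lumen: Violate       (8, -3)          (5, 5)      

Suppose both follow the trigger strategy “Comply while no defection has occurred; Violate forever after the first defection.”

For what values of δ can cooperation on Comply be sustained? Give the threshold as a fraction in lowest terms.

Lumen: cooperation gives 6 each period; deviation gives 8 once then 5 forever.
  6/(1−δ) ≥ 8 + 5δ/(1−δ) ⇒ δ ≥ 2/3.
Harrow: cooperation gives 10 each period; deviation gives 17 once then 5 forever.
  δ ≥ 7/12.
Both must hold, so the binding constraint is Lumen's: δ ≥ 2/3.

2/3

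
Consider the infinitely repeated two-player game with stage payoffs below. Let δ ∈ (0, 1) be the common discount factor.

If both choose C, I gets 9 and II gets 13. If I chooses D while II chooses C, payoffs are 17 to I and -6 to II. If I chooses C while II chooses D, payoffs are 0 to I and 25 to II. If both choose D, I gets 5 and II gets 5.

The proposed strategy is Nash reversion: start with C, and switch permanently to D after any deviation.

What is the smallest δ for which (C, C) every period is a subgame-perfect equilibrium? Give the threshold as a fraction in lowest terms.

2/3

I's threshold: (17−9)/(17−5) = 2/3.
II's threshold: (25−13)/(25−5) = 3/5.
2/3 > 3/5, so I binds and δ* = 2/3.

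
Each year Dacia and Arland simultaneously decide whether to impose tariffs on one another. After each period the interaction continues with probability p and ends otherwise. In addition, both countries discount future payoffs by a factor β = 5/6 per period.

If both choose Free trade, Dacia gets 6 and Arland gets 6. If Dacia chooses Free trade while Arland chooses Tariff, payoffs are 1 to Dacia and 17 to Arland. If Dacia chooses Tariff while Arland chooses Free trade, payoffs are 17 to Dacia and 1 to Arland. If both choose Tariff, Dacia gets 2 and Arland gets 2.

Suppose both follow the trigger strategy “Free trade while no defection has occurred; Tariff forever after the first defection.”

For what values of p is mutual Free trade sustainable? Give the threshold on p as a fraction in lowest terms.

With continuation probability p and discount β, the effective per-period discount factor is βp.
Grim-trigger IC: βp ≥ (17−6)/(17−2) = 11/15.
So p ≥ (11/15)/(5/6) = 22/25.

22/25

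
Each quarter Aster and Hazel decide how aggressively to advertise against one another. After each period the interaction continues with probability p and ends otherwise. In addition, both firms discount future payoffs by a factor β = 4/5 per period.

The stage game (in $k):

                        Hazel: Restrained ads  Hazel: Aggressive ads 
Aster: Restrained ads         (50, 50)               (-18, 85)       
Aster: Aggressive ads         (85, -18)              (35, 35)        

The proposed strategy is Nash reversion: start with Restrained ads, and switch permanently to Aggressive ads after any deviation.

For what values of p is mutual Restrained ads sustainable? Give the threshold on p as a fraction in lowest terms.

With continuation probability p and discount β, the effective per-period discount factor is βp.
Grim-trigger IC: βp ≥ (85−50)/(85−35) = 7/10.
So p ≥ (7/10)/(4/5) = 7/8.

7/8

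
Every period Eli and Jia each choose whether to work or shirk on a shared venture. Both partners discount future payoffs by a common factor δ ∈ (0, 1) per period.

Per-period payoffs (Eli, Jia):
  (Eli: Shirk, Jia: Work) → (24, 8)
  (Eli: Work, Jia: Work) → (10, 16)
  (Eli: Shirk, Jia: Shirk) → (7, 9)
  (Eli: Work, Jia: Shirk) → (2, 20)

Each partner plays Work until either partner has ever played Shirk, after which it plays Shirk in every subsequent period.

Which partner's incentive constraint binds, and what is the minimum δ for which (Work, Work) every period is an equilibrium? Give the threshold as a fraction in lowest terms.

Eli: cooperation gives 10 each period; deviation gives 24 once then 7 forever.
  10/(1−δ) ≥ 24 + 7δ/(1−δ) ⇒ δ ≥ 14/17.
Jia: cooperation gives 16 each period; deviation gives 20 once then 9 forever.
  δ ≥ 4/11.
Both must hold, so the binding constraint is Eli's: δ ≥ 14/17.

Eli; δ ≥ 14/17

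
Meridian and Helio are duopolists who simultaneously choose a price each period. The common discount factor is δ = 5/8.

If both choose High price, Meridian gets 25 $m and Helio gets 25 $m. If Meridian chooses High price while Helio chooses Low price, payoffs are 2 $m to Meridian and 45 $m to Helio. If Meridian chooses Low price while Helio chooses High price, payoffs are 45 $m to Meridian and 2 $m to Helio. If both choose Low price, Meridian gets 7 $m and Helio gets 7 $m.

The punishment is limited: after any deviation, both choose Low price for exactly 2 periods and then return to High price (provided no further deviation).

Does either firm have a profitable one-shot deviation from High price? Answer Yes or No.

Yes

Comparing payoff streams over the 3 periods until play realigns: cooperate → 25(1+δ+…+δ^2); deviate → 45 + 7(δ+…+δ^2).
Cooperation is sustained iff (25−7)(δ+…+δ^2) ≥ 45−25.
δ+…+δ^2 = 5/8·(1−(5/8)^2)/(1−5/8) = 1.0156, and (45−25)/(25−7) = 1.1111.
1.0156 < 1.1111, so cooperation is not sustainable.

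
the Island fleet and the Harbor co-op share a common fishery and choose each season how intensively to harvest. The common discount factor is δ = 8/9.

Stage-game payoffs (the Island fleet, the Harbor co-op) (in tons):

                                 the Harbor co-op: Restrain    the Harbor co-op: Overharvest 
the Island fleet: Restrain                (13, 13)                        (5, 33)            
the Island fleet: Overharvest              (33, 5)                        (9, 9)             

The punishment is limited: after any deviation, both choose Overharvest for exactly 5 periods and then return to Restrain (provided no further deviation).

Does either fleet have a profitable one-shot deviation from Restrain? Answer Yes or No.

A one-shot deviation gives 33 now, then 9 for 5 periods, then back to 13.
Gain from deviating: (33−13) today; loss: (13−9) in each of the next 5 periods.
No-deviation condition: (13−9)(δ+…+δ^5) ≥ 33−13, i.e. δ+…+δ^5 ≥ 5.
At δ = 8/9: δ+…+δ^5 = 3.5606 < 5.0000.
So cooperation is not sustainable.

Yes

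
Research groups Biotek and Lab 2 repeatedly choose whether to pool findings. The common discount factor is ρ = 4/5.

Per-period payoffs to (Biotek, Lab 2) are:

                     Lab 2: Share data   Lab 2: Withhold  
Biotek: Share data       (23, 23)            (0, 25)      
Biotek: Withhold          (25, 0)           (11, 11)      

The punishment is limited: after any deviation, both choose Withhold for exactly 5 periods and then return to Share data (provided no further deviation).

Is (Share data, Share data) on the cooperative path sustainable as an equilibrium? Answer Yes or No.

Comparing payoff streams over the 6 periods until play realigns: cooperate → 23(1+ρ+…+ρ^5); deviate → 25 + 11(ρ+…+ρ^5).
Cooperation is sustained iff (23−11)(ρ+…+ρ^5) ≥ 25−23.
ρ+…+ρ^5 = 4/5·(1−(4/5)^5)/(1−4/5) = 2.6893, and (25−23)/(23−11) = 0.1667.
2.6893 ≥ 0.1667, so cooperation is sustainable.

Yes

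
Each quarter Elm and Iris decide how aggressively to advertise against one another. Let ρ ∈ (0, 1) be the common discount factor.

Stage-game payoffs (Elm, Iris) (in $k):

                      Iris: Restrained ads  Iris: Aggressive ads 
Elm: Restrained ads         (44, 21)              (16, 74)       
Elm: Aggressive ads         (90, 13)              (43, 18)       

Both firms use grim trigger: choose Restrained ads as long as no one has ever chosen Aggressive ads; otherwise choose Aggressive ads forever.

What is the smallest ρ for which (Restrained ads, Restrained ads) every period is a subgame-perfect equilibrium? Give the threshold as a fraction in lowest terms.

46/47

For Elm: deviation gain 90−44 = 46, per-period punishment loss 44−43 = 1. IC gives ρ ≥ 46/47.
For Iris: gain 53, loss 3 per period, so ρ ≥ 53/56.
The tighter constraint is Elm's, so cooperation needs ρ ≥ 46/47.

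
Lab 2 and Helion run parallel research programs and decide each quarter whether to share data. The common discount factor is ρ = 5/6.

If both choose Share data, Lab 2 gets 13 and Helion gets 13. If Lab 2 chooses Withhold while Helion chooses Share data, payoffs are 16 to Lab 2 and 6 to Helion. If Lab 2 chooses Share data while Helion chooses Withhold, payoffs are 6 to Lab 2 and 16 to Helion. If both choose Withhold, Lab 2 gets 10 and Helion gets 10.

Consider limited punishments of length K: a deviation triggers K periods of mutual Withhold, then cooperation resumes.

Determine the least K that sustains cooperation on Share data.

2

Need Σ_{k=1}^{K} ρ^k ≥ (16−13)/(13−10) = 1.0000 at ρ = 5/6.
At K = 1 the sum is 0.8333 < 1.0000; at K = 2 it is 1.5278 ≥ 1.0000.
So the minimum punishment length is K = 2.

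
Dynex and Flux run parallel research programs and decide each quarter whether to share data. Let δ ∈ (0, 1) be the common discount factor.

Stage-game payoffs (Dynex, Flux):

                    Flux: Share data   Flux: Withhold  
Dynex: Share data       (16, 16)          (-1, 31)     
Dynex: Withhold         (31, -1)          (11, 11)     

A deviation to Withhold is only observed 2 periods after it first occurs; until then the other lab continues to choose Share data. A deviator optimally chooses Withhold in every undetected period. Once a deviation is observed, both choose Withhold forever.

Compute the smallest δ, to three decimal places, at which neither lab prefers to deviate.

0.866

The best deviation is to choose Withhold for all 2 undetected periods, earning 31 each, then 11 forever once detected.
Deviation value: 31(1−δ^2)/(1−δ) + 11δ^2/(1−δ); cooperation value: 16/(1−δ).
IC: 16 ≥ 31(1−δ^2) + 11δ^2 = 31 − 20δ^2.
So δ^2 ≥ 15/20 = 3/4, giving δ ≥ (3/4)^(1/2) ≈ 0.866.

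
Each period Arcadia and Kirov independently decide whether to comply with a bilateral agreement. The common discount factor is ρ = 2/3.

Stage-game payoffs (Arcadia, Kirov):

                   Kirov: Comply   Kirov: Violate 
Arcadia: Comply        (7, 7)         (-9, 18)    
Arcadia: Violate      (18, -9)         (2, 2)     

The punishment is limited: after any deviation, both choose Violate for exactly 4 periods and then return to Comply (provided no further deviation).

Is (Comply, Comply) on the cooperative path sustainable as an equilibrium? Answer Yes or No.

No

IC: ρ+…+ρ^4 ≥ (18−7)/(7−2) = 11/5.
At ρ = 2/3: partial sum = 1.6049 < 2.2000. Cooperation not sustainable.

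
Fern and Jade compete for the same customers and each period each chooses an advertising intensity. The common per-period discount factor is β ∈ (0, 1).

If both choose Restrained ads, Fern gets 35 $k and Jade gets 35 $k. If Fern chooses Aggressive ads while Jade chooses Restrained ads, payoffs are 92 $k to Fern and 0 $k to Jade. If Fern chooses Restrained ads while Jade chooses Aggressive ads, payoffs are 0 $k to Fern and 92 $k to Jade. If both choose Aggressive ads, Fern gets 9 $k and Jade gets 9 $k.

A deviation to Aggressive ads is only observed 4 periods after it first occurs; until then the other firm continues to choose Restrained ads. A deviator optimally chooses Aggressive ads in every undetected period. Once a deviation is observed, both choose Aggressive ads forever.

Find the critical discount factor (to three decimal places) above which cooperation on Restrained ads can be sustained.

0.910

Deviating for the 4 undetected periods gains 92−35 = 57 per period over cooperation, then loses 35−9 = 26 per period forever once punishment starts.
Gain: 57(1 + β + … + β^3); loss: 26·β^4/(1−β).
No profitable deviation ⇔ 57(1−β^4) ≤ 26·β^4, i.e. β^4 ≥ 57/(57+26) = 57/83.
Hence β ≥ (57/83)^(1/4) ≈ 0.910.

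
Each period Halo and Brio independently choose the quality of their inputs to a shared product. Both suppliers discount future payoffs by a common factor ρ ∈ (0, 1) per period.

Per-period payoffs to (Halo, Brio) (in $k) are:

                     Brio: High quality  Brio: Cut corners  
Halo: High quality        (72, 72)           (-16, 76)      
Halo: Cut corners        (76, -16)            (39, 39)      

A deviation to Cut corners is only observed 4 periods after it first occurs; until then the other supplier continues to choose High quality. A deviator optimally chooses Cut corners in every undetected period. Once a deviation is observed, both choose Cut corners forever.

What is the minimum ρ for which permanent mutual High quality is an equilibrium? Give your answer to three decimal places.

0.573

The best deviation is to choose Cut corners for all 4 undetected periods, earning 76 each, then 39 forever once detected.
Deviation value: 76(1−ρ^4)/(1−ρ) + 39ρ^4/(1−ρ); cooperation value: 72/(1−ρ).
IC: 72 ≥ 76(1−ρ^4) + 39ρ^4 = 76 − 37ρ^4.
So ρ^4 ≥ 4/37, giving ρ ≥ (4/37)^(1/4) ≈ 0.573.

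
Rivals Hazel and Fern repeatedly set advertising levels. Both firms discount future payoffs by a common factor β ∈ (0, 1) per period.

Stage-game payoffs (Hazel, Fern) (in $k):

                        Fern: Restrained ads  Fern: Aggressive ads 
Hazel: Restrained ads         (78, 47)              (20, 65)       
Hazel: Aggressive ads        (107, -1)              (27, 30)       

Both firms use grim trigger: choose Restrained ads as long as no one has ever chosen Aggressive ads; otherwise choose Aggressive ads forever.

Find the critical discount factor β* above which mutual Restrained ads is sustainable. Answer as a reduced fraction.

18/35

Hazel: cooperation gives 78 each period; deviation gives 107 once then 27 forever.
  78/(1−β) ≥ 107 + 27β/(1−β) ⇒ β ≥ 29/80.
Fern: cooperation gives 47 each period; deviation gives 65 once then 30 forever.
  β ≥ 18/35.
Both must hold, so the binding constraint is Fern's: β ≥ 18/35.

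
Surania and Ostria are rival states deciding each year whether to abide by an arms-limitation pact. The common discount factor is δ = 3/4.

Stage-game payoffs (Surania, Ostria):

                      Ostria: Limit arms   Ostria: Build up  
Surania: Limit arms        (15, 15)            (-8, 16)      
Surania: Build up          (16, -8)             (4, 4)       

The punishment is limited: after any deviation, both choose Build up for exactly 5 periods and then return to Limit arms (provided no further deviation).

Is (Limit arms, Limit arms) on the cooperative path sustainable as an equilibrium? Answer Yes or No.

Yes

A one-shot deviation gives 16 now, then 4 for 5 periods, then back to 15.
Gain from deviating: (16−15) today; loss: (15−4) in each of the next 5 periods.
No-deviation condition: (15−4)(δ+…+δ^5) ≥ 16−15, i.e. δ+…+δ^5 ≥ 1/11.
At δ = 3/4: δ+…+δ^5 = 2.2881 ≥ 0.0909.
So cooperation is sustainable.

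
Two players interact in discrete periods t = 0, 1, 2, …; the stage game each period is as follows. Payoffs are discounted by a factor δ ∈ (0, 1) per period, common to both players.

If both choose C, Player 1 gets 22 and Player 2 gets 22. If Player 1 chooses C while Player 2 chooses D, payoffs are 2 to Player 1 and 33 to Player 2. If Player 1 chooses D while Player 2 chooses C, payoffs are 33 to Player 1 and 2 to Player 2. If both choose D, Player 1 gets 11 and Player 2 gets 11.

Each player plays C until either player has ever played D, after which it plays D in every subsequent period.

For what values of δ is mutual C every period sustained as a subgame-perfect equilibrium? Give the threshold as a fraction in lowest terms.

1/2

Cooperation forever yields 22 each period: 22/(1−δ).
Deviating yields 33 once, then 11 forever: 33 + 11δ/(1−δ).
No profitable deviation requires 22/(1−δ) ≥ 33 + 11δ/(1−δ).
Multiplying by (1−δ): 22 ≥ 33(1−δ) + 11δ = 33 − 22δ.
So 22δ ≥ 11, i.e. δ ≥ 11/22 = 1/2.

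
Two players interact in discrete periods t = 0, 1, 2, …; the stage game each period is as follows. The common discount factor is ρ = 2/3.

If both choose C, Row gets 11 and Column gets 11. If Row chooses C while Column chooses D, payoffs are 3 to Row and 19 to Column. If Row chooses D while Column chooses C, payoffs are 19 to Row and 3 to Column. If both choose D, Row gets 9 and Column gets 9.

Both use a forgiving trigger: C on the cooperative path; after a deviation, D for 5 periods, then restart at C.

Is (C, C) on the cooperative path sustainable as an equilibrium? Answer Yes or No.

IC: ρ+…+ρ^5 ≥ (19−11)/(11−9) = 4.
At ρ = 2/3: partial sum = 1.7366 < 4.0000. Cooperation not sustainable.

No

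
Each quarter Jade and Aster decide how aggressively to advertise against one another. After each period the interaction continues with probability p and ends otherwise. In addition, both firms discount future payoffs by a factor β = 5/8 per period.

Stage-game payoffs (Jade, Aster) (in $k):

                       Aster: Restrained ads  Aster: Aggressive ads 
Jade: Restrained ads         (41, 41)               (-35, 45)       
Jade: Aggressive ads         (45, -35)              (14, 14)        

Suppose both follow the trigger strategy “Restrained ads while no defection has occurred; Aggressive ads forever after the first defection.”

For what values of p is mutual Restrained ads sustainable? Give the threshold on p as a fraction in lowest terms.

With continuation probability p and discount β, the effective per-period discount factor is βp.
Grim-trigger IC: βp ≥ (45−41)/(45−14) = 4/31.
So p ≥ (4/31)/(5/8) = 32/155.

32/155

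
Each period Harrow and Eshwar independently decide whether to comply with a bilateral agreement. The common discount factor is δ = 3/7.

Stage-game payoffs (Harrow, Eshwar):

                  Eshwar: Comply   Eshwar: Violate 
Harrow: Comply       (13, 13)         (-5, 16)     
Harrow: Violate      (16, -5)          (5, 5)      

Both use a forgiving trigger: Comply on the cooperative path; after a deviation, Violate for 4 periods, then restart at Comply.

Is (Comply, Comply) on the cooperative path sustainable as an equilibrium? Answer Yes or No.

Yes

Comparing payoff streams over the 5 periods until play realigns: cooperate → 13(1+δ+…+δ^4); deviate → 16 + 5(δ+…+δ^4).
Cooperation is sustained iff (13−5)(δ+…+δ^4) ≥ 16−13.
δ+…+δ^4 = 3/7·(1−(3/7)^4)/(1−3/7) = 0.7247, and (16−13)/(13−5) = 0.3750.
0.7247 ≥ 0.3750, so cooperation is sustainable.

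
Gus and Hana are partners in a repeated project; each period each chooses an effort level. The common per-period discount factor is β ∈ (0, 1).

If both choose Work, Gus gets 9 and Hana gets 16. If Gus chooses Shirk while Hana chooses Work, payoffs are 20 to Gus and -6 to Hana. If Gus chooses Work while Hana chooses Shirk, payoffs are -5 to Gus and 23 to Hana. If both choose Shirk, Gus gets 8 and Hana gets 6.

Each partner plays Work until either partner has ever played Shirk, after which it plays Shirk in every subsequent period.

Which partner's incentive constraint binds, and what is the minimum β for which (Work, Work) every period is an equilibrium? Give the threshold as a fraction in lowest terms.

For Gus: deviation gain 20−9 = 11, per-period punishment loss 9−8 = 1. IC gives β ≥ 11/12.
For Hana: gain 7, loss 10 per period, so β ≥ 7/17.
The tighter constraint is Gus's, so cooperation needs β ≥ 11/12.

Gus; β ≥ 11/12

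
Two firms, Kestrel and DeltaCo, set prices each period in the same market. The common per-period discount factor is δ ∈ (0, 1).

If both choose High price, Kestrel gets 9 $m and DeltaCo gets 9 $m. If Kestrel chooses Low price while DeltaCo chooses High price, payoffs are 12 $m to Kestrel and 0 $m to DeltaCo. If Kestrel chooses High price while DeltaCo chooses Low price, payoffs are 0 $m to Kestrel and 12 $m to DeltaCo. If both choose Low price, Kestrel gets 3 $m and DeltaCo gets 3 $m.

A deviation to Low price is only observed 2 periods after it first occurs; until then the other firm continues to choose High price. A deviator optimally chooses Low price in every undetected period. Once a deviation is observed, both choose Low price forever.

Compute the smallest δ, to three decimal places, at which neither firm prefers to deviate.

0.577

A deviator earns 12 for 2 periods, then 3 forever; cooperating earns 9 forever. Multiplying the IC by (1−δ):
9 ≥ 12(1−δ^2) + 3δ^2, so 9·δ^2 ≥ 3 and δ^2 ≥ 1/3.
δ ≥ (1/3)^(1/2) ≈ 0.577.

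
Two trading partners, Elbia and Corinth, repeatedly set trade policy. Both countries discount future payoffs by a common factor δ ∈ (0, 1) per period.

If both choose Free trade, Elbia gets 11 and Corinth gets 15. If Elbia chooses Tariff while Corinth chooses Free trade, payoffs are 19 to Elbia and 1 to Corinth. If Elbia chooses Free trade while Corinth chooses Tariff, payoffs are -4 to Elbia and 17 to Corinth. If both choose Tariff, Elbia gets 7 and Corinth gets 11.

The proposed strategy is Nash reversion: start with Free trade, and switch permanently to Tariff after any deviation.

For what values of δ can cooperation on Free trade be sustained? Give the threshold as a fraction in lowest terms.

2/3

For Elbia: deviation gain 19−11 = 8, per-period punishment loss 11−7 = 4. IC gives δ ≥ 8/12 = 2/3.
For Corinth: gain 2, loss 4 per period, so δ ≥ 2/6 = 1/3.
The tighter constraint is Elbia's, so cooperation needs δ ≥ 2/3.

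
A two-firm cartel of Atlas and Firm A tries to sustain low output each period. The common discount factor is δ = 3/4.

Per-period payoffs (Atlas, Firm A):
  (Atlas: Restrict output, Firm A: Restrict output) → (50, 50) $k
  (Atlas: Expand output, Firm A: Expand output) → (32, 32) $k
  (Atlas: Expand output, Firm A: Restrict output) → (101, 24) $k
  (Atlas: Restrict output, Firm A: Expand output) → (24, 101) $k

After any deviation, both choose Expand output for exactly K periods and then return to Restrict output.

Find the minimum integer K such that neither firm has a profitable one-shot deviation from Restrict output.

11

No profitable deviation requires (50−32)(δ+…+δ^K) ≥ 101−50, i.e. δ+…+δ^K ≥ 17/6 ≈ 2.8333.
With δ = 3/4, the partial sums are K=1: 0.7500, K=2: 1.3125, …, K=9: 2.7747, K=10: 2.8311, K=11: 2.8733.
K = 11 is the first length at which the sum reaches 2.8333.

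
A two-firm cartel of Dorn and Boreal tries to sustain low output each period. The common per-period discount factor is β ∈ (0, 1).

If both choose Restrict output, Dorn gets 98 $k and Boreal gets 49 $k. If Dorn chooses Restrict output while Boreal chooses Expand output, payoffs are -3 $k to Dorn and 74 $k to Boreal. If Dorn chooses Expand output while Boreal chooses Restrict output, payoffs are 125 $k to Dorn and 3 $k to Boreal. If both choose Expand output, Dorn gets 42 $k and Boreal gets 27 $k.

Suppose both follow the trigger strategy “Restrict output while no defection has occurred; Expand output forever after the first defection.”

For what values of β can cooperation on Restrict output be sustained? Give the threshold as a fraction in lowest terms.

25/47

Dorn: cooperation gives 98 each period; deviation gives 125 once then 42 forever.
  98/(1−β) ≥ 125 + 42β/(1−β) ⇒ β ≥ 27/83.
Boreal: cooperation gives 49 each period; deviation gives 74 once then 27 forever.
  β ≥ 25/47.
Both must hold, so the binding constraint is Boreal's: β ≥ 25/47.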